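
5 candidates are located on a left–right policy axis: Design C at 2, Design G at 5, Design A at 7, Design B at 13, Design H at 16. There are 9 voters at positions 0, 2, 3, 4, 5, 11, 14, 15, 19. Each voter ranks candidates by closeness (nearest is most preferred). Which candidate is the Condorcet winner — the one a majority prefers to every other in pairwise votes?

With single-peaked preferences on a line, the Condorcet winner is the candidate closest to the median voter.
The median voter (position 5) is closest to Design G at 5.
Check: Design G vs Design H — voters closer to Design G: 5 of 9.

Design G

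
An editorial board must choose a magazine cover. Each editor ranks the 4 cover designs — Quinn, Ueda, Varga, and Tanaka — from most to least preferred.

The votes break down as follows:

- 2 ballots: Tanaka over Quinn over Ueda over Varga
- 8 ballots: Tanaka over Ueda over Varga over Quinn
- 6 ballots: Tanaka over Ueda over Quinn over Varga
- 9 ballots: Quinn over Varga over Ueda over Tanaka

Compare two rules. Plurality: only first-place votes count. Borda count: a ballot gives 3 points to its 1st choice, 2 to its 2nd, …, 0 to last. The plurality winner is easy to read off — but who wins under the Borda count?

Plurality first-place counts: Quinn 9, Ueda 0, Varga 0, Tanaka 16 → Tanaka.
Borda totals: Quinn 37, Ueda 39, Varga 26, Tanaka 48 → Tanaka.

Tanaka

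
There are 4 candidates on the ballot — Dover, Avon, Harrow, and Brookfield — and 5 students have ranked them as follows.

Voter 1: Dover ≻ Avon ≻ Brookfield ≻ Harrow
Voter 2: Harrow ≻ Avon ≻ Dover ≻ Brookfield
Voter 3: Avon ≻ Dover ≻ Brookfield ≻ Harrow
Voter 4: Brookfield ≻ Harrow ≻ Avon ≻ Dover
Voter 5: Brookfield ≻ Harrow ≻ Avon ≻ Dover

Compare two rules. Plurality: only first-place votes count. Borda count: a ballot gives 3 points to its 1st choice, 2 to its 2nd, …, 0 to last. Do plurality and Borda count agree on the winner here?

Plurality first-place counts: Dover 1, Avon 1, Harrow 1, Brookfield 2 → Brookfield.
Borda totals: Dover 6, Avon 9, Harrow 7, Brookfield 8 → Avon.
The two rules disagree: plurality picks Brookfield, Borda picks Avon.

No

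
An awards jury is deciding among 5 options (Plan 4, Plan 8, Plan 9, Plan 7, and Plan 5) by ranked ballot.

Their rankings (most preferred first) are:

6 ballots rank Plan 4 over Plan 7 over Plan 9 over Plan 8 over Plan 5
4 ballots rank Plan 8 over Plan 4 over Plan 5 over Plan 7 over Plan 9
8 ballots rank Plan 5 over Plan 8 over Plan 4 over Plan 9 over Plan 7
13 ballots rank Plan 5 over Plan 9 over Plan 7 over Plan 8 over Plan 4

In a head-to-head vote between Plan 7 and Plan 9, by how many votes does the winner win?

Ballots ranking Plan 7 above Plan 9: 6+4 = 10.
Ballots ranking Plan 9 above Plan 7: 8+13 = 21.
Plan 9 wins 21–10, a margin of 11.

11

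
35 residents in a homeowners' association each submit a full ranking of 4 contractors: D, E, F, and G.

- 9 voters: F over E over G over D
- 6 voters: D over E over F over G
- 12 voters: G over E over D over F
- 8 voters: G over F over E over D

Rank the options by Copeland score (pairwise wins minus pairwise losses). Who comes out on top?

Pairwise results:
  D vs E: E wins 29–6.
  D vs F: D wins 18–17.
  D vs G: G wins 29–6.
  E vs F: E wins 18–17.
  E vs G: G wins 20–15.
  F vs G: G wins 20–15.
Copeland scores (wins − losses):
  D: 1 − 2 = -1
  E: 2 − 1 = 1
  F: 0 − 3 = -3
  G: 3 − 0 = 3
G has the best Copeland score.

G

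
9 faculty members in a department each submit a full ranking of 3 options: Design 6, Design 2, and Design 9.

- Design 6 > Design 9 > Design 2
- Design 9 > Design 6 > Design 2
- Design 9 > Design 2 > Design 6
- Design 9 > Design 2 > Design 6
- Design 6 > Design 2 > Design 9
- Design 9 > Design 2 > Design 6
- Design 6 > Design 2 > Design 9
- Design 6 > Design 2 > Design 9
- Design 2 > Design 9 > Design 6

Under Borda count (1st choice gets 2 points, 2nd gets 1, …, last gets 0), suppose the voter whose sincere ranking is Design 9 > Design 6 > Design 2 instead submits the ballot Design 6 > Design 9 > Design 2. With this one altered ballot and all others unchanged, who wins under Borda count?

Borda totals with the altered ballot: Design 6 10, Design 2 8, Design 9 9.
The switch changes the winner from Design 9 to Design 6.

Design 6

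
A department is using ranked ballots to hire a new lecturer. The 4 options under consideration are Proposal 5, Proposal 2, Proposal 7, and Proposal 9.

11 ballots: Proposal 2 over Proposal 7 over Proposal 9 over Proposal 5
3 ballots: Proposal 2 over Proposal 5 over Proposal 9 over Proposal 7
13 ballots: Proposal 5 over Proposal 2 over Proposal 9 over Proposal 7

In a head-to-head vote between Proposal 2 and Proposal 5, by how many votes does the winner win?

Ballots ranking Proposal 2 above Proposal 5: 11+3 = 14.
Ballots ranking Proposal 5 above Proposal 2: 13.
Proposal 2 wins 14–13, a margin of 1.

1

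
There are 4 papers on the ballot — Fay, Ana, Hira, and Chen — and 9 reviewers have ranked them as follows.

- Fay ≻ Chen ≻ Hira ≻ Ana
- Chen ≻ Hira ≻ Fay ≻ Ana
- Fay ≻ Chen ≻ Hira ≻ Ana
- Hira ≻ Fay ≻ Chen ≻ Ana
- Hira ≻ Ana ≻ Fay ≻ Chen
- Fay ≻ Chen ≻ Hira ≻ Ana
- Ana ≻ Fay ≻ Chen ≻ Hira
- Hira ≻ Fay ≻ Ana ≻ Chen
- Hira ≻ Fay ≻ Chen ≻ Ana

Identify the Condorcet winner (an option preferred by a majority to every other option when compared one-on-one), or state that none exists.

Head-to-head results (9 voters total):
Fay vs Ana: Fay wins 7–2.
Fay vs Hira: Hira wins 5–4.
Fay vs Chen: Fay wins 8–1.
Ana vs Hira: Hira wins 8–1.
Ana vs Chen: Chen wins 6–3.
Hira vs Chen: Chen wins 5–4.
No candidate beats all others: Fay beats Chen beats Hira beats Fay, a majority cycle.

None — there is no Condorcet winner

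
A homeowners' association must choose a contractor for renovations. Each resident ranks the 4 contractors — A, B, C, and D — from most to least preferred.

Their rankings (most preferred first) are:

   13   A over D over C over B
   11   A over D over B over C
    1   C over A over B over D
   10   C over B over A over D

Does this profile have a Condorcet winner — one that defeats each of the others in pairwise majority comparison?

Head-to-head results (35 voters total):
A vs B: A wins 25–10.
A vs C: A wins 24–11.
A vs D: A wins 35–0.
B vs C: C wins 24–11.
B vs D: D wins 24–11.
C vs D: D wins 24–11.
A beats each rival — B (25–10), C (24–11), D (35–0) — so A is the Condorcet winner.

Yes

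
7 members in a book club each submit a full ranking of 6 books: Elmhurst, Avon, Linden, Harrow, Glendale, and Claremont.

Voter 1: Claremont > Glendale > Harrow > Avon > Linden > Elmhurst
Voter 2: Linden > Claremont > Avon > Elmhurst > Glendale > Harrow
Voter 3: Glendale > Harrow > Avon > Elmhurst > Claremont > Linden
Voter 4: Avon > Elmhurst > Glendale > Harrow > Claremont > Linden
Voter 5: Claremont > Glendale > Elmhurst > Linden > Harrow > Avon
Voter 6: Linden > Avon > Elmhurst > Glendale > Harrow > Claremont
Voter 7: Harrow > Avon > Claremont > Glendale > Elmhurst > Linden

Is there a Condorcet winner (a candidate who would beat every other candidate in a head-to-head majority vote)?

No

Head-to-head results (7 voters total):
Elmhurst vs Avon: Avon wins 6–1.
Elmhurst vs Linden: Elmhurst wins 4–3.
Elmhurst vs Harrow: Elmhurst wins 4–3.
Elmhurst vs Glendale: Glendale wins 4–3.
Elmhurst vs Claremont: Claremont wins 4–3.
Avon vs Linden: Avon wins 4–3.
Avon vs Harrow: Harrow wins 4–3.
Avon vs Glendale: Avon wins 4–3.
Avon vs Claremont: Avon wins 4–3.
Linden vs Harrow: Harrow wins 4–3.
Linden vs Glendale: Glendale wins 5–2.
Linden vs Claremont: Claremont wins 5–2.
Harrow vs Glendale: Glendale wins 6–1.
Harrow vs Claremont: Harrow wins 4–3.
Glendale vs Claremont: Claremont wins 4–3.
No candidate beats all others: Elmhurst beats Harrow beats Avon beats Elmhurst, a majority cycle.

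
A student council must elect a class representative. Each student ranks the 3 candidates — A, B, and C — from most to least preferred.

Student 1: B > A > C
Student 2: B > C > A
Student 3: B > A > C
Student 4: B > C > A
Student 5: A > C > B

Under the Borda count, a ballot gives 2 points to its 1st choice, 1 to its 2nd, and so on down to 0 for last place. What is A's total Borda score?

Borda scores:
  A: 1 + 0 + 1 + 0 + 2 = 4
  B: 2 + 2 + 2 + 2 + 0 = 8
  C: 0 + 1 + 0 + 1 + 1 = 3

4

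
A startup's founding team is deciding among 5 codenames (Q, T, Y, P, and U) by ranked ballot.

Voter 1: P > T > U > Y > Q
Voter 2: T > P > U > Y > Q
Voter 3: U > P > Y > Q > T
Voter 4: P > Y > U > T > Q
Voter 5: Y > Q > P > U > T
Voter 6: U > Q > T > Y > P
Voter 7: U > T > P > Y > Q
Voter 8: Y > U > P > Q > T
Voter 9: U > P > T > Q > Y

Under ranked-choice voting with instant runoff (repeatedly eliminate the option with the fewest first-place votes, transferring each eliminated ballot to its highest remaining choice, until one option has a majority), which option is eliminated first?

Q

Round 1: U 4, Y 2, P 2, T 1, Q 0. Q has the fewest and is eliminated.
Round 2: U 4, Y 2, P 2, T 1. T has the fewest and is eliminated.
Round 3: U 4, P 3, Y 2. Y has the fewest and is eliminated.
Round 4: U 5, P 4. U has a majority.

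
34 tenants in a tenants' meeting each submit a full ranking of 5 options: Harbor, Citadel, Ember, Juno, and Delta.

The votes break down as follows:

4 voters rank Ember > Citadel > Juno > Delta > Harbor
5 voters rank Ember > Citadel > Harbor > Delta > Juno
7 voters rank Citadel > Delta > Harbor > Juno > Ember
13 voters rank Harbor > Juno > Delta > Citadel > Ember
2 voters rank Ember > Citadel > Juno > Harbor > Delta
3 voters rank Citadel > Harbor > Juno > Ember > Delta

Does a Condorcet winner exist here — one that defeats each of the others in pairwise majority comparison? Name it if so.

Head-to-head results (34 voters total):
Harbor vs Citadel: Citadel wins 21–13.
Harbor vs Ember: Harbor wins 23–11.
Harbor vs Juno: Harbor wins 28–6.
Harbor vs Delta: Harbor wins 23–11.
Citadel vs Ember: Citadel wins 23–11.
Citadel vs Juno: Citadel wins 21–13.
Citadel vs Delta: Citadel wins 21–13.
Ember vs Juno: Juno wins 23–11.
Ember vs Delta: Delta wins 20–14.
Juno vs Delta: Juno wins 22–12.
Citadel beats each rival — Harbor (21–13), Ember (23–11), Juno (21–13), Delta (21–13) — so Citadel is the Condorcet winner.

Citadel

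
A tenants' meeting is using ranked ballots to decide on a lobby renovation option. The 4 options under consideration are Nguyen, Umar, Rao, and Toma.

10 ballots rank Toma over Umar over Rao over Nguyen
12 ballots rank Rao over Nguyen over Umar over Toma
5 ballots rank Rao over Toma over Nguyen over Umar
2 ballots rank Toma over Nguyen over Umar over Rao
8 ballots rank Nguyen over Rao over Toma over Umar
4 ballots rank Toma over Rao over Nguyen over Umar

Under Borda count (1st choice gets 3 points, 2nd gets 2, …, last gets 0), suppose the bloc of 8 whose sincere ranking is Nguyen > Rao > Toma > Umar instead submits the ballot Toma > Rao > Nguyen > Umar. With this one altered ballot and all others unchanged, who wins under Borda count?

Rao

Borda totals with the altered ballot: Nguyen 45, Umar 34, Rao 85, Toma 82.
The winner is unchanged: still Rao.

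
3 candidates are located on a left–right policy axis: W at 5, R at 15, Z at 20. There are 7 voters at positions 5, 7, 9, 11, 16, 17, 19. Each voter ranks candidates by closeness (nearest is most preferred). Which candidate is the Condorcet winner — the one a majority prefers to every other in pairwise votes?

R

With single-peaked preferences on a line, the Condorcet winner is the candidate closest to the median voter.
The median voter (position 11) is closest to R at 15.
Check: R vs W — voters closer to R: 4 of 7.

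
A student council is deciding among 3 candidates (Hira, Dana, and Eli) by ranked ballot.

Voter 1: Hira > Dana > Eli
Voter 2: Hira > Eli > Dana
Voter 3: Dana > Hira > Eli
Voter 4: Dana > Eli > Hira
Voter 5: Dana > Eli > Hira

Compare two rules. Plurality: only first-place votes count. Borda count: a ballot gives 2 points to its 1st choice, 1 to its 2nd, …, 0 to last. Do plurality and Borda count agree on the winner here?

Yes

Plurality first-place counts: Hira 2, Dana 3, Eli 0 → Dana.
Borda totals: Hira 5, Dana 7, Eli 3 → Dana.
The two rules agree on Dana.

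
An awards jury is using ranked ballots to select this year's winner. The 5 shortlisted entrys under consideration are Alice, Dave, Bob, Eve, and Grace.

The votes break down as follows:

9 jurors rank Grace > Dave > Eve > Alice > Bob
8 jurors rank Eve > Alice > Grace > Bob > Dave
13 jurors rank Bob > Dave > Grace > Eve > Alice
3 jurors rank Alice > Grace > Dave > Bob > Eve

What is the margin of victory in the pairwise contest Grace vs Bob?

Ballots ranking Grace above Bob: 9+8+3 = 20.
Ballots ranking Bob above Grace: 13.
Grace wins 20–13, a margin of 7.

7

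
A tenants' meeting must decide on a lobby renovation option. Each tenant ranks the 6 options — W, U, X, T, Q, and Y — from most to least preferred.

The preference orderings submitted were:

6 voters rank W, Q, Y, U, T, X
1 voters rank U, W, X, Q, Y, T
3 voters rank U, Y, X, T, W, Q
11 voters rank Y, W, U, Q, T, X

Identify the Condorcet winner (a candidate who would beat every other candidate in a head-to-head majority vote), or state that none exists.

Head-to-head results (21 voters total):
W vs U: W wins 17–4.
W vs X: W wins 18–3.
W vs T: W wins 18–3.
W vs Q: W wins 21–0.
W vs Y: Y wins 14–7.
U vs X: U wins 21–0.
U vs T: U wins 21–0.
U vs Q: U wins 15–6.
U vs Y: Y wins 17–4.
X vs T: T wins 17–4.
X vs Q: Q wins 17–4.
X vs Y: Y wins 20–1.
T vs Q: Q wins 18–3.
T vs Y: Y wins 21–0.
Q vs Y: Y wins 14–7.
Y beats each rival — W (14–7), U (17–4), X (20–1), T (21–0), Q (14–7) — so Y is the Condorcet winner.

Y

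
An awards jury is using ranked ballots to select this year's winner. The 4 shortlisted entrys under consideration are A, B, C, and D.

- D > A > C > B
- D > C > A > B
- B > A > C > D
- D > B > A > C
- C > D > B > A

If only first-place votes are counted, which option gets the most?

D

First-place vote totals:
  A: 0
  B: 1
  C: 1
  D: 3
D has the most first-place votes.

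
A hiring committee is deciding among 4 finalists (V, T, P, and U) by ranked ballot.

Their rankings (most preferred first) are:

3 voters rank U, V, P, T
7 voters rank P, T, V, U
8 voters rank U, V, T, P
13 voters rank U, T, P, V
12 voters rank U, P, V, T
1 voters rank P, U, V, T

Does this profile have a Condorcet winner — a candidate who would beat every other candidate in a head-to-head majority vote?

Yes

Head-to-head results (44 voters total):
V vs T: V wins 24–20.
V vs P: P wins 33–11.
V vs U: U wins 37–7.
T vs P: P wins 23–21.
T vs U: U wins 37–7.
P vs U: U wins 36–8.
U beats each rival — V (37–7), T (37–7), P (36–8) — so U is the Condorcet winner.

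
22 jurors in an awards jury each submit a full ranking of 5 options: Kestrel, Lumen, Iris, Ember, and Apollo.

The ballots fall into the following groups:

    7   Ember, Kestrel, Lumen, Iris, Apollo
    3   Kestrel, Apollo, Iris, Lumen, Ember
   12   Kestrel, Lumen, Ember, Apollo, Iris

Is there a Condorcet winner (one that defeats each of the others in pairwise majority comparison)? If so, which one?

Kestrel

Head-to-head results (22 voters total):
Kestrel vs Lumen: Kestrel wins 22–0.
Kestrel vs Iris: Kestrel wins 22–0.
Kestrel vs Ember: Kestrel wins 15–7.
Kestrel vs Apollo: Kestrel wins 22–0.
Lumen vs Iris: Lumen wins 19–3.
Lumen vs Ember: Lumen wins 15–7.
Lumen vs Apollo: Lumen wins 19–3.
Iris vs Ember: Ember wins 19–3.
Iris vs Apollo: Apollo wins 15–7.
Ember vs Apollo: Ember wins 19–3.
Kestrel beats each rival — Lumen (22–0), Iris (22–0), Ember (15–7), Apollo (22–0) — so Kestrel is the Condorcet winner.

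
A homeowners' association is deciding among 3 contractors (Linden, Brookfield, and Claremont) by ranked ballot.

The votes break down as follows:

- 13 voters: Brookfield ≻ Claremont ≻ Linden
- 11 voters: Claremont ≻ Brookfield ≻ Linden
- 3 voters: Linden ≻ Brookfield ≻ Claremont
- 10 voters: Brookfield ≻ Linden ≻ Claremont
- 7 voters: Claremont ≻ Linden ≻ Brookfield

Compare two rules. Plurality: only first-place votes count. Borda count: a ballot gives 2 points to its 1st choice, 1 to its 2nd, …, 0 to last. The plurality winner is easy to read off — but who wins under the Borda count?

Brookfield

Plurality first-place counts: Linden 3, Brookfield 23, Claremont 18 → Brookfield.
Borda totals: Linden 23, Brookfield 60, Claremont 49 → Brookfield.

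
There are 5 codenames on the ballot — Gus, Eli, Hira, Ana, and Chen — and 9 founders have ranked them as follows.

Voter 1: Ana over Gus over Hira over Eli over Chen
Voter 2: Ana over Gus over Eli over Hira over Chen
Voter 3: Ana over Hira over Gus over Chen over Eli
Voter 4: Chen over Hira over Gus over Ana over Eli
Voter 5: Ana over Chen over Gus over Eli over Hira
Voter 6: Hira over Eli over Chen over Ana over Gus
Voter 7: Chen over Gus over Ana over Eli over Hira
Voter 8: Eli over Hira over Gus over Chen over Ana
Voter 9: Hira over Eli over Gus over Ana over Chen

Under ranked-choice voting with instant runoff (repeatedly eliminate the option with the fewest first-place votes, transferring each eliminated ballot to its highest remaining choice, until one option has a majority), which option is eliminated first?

Round 1: Ana 4, Hira 2, Chen 2, Eli 1, Gus 0. Gus has the fewest and is eliminated.
Round 2: Ana 4, Hira 2, Chen 2, Eli 1. Eli has the fewest and is eliminated.
Round 3: Ana 4, Hira 3, Chen 2. Chen has the fewest and is eliminated.
Round 4: Ana 5, Hira 4. Ana has a majority.

Gus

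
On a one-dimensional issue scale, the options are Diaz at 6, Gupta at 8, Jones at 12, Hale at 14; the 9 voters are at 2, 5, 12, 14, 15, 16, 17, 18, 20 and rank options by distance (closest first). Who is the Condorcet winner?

Hale

With single-peaked preferences on a line, the Condorcet winner is the candidate closest to the median voter.
The median voter (position 15) is closest to Hale at 14.
Check: Hale vs Gupta — voters closer to Hale: 7 of 9.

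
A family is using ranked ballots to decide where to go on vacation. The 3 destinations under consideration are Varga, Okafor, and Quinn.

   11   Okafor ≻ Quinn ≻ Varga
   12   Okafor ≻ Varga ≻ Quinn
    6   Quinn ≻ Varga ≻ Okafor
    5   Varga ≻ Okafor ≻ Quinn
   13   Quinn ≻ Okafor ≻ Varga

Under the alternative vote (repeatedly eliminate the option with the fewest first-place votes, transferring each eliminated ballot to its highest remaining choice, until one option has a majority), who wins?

Round 1: Okafor 23, Quinn 19, Varga 5. Varga has the fewest and is eliminated.
Round 2: Okafor 28, Quinn 19. Okafor has a majority.

Okafor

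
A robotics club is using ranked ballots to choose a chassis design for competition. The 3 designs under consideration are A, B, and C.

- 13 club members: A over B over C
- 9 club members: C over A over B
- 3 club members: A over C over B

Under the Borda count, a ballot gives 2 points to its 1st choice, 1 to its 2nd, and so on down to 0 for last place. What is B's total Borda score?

13

Borda scores:
  A: 13·2 + 9·1 + 3·2 = 41
  B: 13·1 + 9·0 + 3·0 = 13
  C: 13·0 + 9·2 + 3·1 = 21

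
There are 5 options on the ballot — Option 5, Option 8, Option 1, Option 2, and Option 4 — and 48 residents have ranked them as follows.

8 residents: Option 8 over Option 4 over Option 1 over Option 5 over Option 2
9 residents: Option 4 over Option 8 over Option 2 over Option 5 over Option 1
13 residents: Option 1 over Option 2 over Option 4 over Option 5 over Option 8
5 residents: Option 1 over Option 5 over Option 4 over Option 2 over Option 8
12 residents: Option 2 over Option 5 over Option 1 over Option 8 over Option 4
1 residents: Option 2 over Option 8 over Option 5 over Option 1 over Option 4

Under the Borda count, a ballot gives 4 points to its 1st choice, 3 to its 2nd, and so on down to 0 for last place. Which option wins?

Borda scores:
  Option 5: 8·1 + 9·1 + 13·1 + 5·3 + 12·3 + 2 = 83
  Option 8: 8·4 + 9·3 + 13·0 + 5·0 + 12·1 + 3 = 74
  Option 1: 8·2 + 9·0 + 13·4 + 5·4 + 12·2 + 1 = 113
  Option 2: 8·0 + 9·2 + 13·3 + 5·1 + 12·4 + 4 = 114
  Option 4: 8·3 + 9·4 + 13·2 + 5·2 + 12·0 + 0 = 96
Option 2 has the highest total.

Option 2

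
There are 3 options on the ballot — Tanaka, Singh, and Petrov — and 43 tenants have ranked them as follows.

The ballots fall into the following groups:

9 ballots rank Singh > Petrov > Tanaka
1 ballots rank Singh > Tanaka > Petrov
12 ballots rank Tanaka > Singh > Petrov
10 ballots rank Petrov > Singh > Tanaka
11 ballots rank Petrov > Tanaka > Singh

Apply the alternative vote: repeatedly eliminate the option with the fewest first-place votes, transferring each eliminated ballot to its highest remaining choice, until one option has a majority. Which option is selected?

Round 1: Petrov 21, Tanaka 12, Singh 10. Singh has the fewest and is eliminated.
Round 2: Petrov 30, Tanaka 13. Petrov has a majority.

Petrov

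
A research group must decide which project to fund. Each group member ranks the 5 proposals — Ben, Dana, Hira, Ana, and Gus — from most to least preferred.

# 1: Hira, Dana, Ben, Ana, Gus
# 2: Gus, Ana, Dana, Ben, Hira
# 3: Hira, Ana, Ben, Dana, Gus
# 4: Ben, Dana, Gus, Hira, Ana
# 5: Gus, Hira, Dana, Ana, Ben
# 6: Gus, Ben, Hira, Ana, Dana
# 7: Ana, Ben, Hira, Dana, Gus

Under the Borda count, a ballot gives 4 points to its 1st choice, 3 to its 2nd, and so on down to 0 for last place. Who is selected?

Borda scores:
  Ben: 2 + 1 + 2 + 4 + 0 + 3 + 3 = 15
  Dana: 3 + 2 + 1 + 3 + 2 + 0 + 1 = 12
  Hira: 4 + 0 + 4 + 1 + 3 + 2 + 2 = 16
  Ana: 1 + 3 + 3 + 0 + 1 + 1 + 4 = 13
  Gus: 0 + 4 + 0 + 2 + 4 + 4 + 0 = 14
Hira has the highest total.

Hira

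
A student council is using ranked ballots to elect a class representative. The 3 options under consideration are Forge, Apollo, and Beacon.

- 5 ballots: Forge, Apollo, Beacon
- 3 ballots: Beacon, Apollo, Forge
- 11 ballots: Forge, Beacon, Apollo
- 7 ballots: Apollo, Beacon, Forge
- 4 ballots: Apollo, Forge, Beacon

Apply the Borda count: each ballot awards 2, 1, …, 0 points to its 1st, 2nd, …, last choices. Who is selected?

Forge

Borda scores:
  Forge: 5·2 + 3·0 + 11·2 + 7·0 + 4·1 = 36
  Apollo: 5·1 + 3·1 + 11·0 + 7·2 + 4·2 = 30
  Beacon: 5·0 + 3·2 + 11·1 + 7·1 + 4·0 = 24
Forge has the highest total.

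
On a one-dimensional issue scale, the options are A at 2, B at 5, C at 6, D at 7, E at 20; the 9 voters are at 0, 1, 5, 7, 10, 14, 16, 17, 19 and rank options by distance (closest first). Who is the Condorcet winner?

With single-peaked preferences on a line, the Condorcet winner is the candidate closest to the median voter.
The median voter (position 10) is closest to D at 7.
Check: D vs B — voters closer to D: 6 of 9.

D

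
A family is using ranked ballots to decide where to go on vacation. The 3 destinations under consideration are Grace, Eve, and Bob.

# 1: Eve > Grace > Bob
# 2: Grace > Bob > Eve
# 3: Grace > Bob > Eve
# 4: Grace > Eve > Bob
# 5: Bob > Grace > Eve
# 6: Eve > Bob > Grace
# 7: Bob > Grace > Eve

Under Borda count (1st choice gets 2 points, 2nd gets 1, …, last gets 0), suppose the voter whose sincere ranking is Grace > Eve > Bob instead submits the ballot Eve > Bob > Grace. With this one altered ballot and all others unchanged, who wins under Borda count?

Borda totals with the altered ballot: Grace 7, Eve 6, Bob 8.
The switch changes the winner from Grace to Bob.

Bob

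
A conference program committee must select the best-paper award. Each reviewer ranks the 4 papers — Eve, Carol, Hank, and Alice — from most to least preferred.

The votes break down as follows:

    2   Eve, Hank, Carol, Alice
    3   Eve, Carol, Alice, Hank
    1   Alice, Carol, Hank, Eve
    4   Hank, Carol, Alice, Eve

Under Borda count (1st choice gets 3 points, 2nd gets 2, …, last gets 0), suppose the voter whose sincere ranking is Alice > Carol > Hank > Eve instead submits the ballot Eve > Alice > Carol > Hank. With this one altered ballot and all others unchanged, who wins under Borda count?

Borda totals with the altered ballot: Eve 18, Carol 17, Hank 16, Alice 9.
The switch changes the winner from Carol to Eve.

Eve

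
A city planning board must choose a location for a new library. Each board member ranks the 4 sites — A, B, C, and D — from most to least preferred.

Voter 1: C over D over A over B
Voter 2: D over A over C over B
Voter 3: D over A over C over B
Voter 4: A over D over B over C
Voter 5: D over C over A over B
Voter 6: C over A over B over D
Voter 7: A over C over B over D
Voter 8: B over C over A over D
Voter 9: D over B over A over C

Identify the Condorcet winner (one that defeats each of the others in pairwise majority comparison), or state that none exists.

D

Head-to-head results (9 voters total):
A vs B: A wins 7–2.
A vs C: A wins 5–4.
A vs D: D wins 5–4.
B vs C: C wins 6–3.
B vs D: D wins 6–3.
C vs D: D wins 5–4.
D beats each rival — A (5–4), B (6–3), C (5–4) — so D is the Condorcet winner.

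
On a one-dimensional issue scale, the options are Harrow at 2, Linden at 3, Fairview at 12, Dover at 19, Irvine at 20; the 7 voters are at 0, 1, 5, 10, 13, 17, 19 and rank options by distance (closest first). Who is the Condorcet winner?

With single-peaked preferences on a line, the Condorcet winner is the candidate closest to the median voter.
The median voter (position 10) is closest to Fairview at 12.
Check: Fairview vs Harrow — voters closer to Fairview: 4 of 7.

Fairview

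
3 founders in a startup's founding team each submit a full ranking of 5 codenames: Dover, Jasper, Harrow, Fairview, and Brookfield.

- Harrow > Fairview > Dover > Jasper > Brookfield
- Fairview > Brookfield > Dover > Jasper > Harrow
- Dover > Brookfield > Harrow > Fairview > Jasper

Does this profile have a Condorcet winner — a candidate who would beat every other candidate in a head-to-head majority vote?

Head-to-head results (3 voters total):
Dover vs Jasper: Dover wins 3–0.
Dover vs Harrow: Dover wins 2–1.
Dover vs Fairview: Fairview wins 2–1.
Dover vs Brookfield: Dover wins 2–1.
Jasper vs Harrow: Harrow wins 2–1.
Jasper vs Fairview: Fairview wins 3–0.
Jasper vs Brookfield: Brookfield wins 2–1.
Harrow vs Fairview: Harrow wins 2–1.
Harrow vs Brookfield: Brookfield wins 2–1.
Fairview vs Brookfield: Fairview wins 2–1.
No candidate beats all others: Dover beats Harrow beats Fairview beats Dover, a majority cycle.

No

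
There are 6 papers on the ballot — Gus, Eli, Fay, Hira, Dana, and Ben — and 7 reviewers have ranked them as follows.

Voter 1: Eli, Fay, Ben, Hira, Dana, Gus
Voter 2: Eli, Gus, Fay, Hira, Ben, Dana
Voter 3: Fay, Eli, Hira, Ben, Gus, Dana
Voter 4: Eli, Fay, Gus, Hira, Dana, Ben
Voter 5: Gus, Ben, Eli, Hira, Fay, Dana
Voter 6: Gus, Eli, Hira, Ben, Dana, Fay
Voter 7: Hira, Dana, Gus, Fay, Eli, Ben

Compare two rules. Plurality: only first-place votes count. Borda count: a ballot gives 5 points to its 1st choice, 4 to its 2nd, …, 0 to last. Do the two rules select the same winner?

Plurality first-place counts: Gus 2, Eli 3, Fay 1, Hira 1, Dana 0, Ben 0 → Eli.
Borda totals: Gus 21, Eli 27, Fay 19, Hira 19, Dana 7, Ben 12 → Eli.
The two rules agree on Eli.

Yes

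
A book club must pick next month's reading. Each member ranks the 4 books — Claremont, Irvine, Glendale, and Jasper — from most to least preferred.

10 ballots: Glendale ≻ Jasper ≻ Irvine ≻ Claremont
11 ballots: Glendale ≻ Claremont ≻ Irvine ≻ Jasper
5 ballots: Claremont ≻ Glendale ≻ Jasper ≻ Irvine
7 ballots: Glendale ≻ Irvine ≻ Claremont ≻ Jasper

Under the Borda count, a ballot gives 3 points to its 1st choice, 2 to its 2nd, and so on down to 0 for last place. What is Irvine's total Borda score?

35

Borda scores:
  Claremont: 10·0 + 11·2 + 5·3 + 7·1 = 44
  Irvine: 10·1 + 11·1 + 5·0 + 7·2 = 35
  Glendale: 10·3 + 11·3 + 5·2 + 7·3 = 94
  Jasper: 10·2 + 11·0 + 5·1 + 7·0 = 25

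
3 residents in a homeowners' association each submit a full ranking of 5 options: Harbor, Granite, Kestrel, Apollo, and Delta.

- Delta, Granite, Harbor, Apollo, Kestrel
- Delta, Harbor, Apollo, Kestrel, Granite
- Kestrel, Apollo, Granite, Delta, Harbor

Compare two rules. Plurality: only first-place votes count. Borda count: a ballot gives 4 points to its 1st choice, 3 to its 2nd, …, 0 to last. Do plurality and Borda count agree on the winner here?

Yes

Plurality first-place counts: Harbor 0, Granite 0, Kestrel 1, Apollo 0, Delta 2 → Delta.
Borda totals: Harbor 5, Granite 5, Kestrel 5, Apollo 6, Delta 9 → Delta.
The two rules agree on Delta.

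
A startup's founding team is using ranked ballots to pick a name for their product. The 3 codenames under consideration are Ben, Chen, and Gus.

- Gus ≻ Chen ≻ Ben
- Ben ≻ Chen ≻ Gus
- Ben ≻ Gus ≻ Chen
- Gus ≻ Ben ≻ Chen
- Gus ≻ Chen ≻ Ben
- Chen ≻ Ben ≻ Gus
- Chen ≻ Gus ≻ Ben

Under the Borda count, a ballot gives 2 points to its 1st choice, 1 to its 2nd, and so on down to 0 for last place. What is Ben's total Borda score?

Borda scores:
  Ben: 0 + 2 + 2 + 1 + 0 + 1 + 0 = 6
  Chen: 1 + 1 + 0 + 0 + 1 + 2 + 2 = 7
  Gus: 2 + 0 + 1 + 2 + 2 + 0 + 1 = 8

6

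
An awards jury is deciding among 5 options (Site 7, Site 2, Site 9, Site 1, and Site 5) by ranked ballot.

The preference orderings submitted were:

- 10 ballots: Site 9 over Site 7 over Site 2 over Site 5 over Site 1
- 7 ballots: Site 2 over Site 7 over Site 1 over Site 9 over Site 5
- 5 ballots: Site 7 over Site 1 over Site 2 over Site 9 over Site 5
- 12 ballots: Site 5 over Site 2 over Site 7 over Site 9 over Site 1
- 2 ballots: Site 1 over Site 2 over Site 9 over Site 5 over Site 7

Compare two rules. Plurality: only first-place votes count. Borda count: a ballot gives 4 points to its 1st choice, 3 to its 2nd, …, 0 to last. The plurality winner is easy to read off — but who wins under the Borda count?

Site 2

Plurality first-place counts: Site 7 5, Site 2 7, Site 9 10, Site 1 2, Site 5 12 → Site 5.
Borda totals: Site 7 95, Site 2 100, Site 9 68, Site 1 37, Site 5 60 → Site 2.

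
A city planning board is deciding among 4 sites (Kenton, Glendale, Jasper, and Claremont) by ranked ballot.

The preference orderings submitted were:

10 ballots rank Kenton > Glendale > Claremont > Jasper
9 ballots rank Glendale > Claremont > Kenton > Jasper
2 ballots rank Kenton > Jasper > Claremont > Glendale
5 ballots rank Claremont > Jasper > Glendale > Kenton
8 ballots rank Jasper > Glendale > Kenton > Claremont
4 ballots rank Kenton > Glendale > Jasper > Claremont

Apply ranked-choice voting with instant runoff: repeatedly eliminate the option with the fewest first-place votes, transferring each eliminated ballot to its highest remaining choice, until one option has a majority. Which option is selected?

Round 1: Kenton 16, Glendale 9, Jasper 8, Claremont 5. Claremont has the fewest and is eliminated.
Round 2: Kenton 16, Jasper 13, Glendale 9. Glendale has the fewest and is eliminated.
Round 3: Kenton 25, Jasper 13. Kenton has a majority.

Kenton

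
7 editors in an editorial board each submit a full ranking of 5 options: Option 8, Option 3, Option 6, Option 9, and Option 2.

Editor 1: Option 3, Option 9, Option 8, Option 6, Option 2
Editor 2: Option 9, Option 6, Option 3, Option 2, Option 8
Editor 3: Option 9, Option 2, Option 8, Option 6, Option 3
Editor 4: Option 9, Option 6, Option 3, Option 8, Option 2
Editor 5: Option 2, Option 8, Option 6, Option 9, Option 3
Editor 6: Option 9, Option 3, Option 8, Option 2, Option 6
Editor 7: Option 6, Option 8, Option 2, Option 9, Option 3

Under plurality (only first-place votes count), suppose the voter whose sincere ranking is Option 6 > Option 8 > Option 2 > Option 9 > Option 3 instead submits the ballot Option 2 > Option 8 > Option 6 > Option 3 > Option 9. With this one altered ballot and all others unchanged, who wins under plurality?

First-place totals with the altered ballot: Option 8 0, Option 3 1, Option 6 0, Option 9 4, Option 2 2.
The winner is unchanged: still Option 9.

Option 9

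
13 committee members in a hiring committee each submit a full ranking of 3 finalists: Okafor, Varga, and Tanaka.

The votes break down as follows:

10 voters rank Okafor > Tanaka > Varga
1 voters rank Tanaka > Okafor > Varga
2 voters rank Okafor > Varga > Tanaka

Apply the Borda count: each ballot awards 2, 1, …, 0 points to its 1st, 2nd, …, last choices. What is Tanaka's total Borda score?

Borda scores:
  Okafor: 10·2 + 1 + 2·2 = 25
  Varga: 10·0 + 0 + 2·1 = 2
  Tanaka: 10·1 + 2 + 2·0 = 12

12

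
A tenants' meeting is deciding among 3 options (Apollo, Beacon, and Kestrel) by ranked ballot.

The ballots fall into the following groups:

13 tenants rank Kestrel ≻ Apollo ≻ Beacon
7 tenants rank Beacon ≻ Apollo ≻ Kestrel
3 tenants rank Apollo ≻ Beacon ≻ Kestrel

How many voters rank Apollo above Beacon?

Ballots ranking Apollo above Beacon: 13+3 = 16.
Ballots ranking Beacon above Apollo: 7.
So 16 of 23 voters prefer Apollo to Beacon.

16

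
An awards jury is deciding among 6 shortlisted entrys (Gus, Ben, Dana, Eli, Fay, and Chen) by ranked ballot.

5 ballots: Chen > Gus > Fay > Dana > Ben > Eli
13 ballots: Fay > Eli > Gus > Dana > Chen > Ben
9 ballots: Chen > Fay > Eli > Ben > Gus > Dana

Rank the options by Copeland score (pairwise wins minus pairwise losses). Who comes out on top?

Pairwise results:
  Gus vs Ben: Gus wins 18–9.
  Gus vs Dana: Gus wins 27–0.
  Gus vs Eli: Eli wins 22–5.
  Gus vs Fay: Fay wins 22–5.
  Gus vs Chen: Chen wins 14–13.
  Ben vs Dana: Dana wins 18–9.
  Ben vs Eli: Eli wins 22–5.
  Ben vs Fay: Fay wins 27–0.
  Ben vs Chen: Chen wins 27–0.
  Dana vs Eli: Eli wins 22–5.
  Dana vs Fay: Fay wins 27–0.
  Dana vs Chen: Chen wins 14–13.
  Eli vs Fay: Fay wins 27–0.
  Eli vs Chen: Chen wins 14–13.
  Fay vs Chen: Chen wins 14–13.
Copeland scores (wins − losses):
  Gus: 2 − 3 = -1
  Ben: 0 − 5 = -5
  Dana: 1 − 4 = -3
  Eli: 3 − 2 = 1
  Fay: 4 − 1 = 3
  Chen: 5 − 0 = 5
Chen has the best Copeland score.

Chen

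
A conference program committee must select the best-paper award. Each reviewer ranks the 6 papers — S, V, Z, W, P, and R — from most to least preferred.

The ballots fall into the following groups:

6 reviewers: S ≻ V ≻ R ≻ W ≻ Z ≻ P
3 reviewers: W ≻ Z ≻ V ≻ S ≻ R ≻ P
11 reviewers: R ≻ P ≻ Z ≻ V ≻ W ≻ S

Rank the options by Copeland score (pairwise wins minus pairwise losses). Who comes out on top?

Pairwise results:
  S vs V: V wins 14–6.
  S vs Z: Z wins 14–6.
  S vs W: W wins 14–6.
  S vs P: P wins 11–9.
  S vs R: R wins 11–9.
  V vs Z: Z wins 14–6.
  V vs W: V wins 17–3.
  V vs P: P wins 11–9.
  V vs R: R wins 11–9.
  Z vs W: Z wins 11–9.
  Z vs P: P wins 11–9.
  Z vs R: R wins 17–3.
  W vs P: P wins 11–9.
  W vs R: R wins 17–3.
  P vs R: R wins 20–0.
Copeland scores (wins − losses):
  S: 0 − 5 = -5
  V: 2 − 3 = -1
  Z: 3 − 2 = 1
  W: 1 − 4 = -3
  P: 4 − 1 = 3
  R: 5 − 0 = 5
R has the best Copeland score.

R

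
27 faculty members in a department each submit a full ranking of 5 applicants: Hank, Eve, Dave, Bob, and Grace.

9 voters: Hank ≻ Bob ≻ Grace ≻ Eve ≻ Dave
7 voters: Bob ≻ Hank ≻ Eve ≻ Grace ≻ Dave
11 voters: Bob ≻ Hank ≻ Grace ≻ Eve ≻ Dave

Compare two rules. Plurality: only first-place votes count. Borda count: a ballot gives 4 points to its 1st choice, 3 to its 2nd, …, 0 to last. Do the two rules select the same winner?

Plurality first-place counts: Hank 9, Eve 0, Dave 0, Bob 18, Grace 0 → Bob.
Borda totals: Hank 90, Eve 34, Dave 0, Bob 99, Grace 47 → Bob.
The two rules agree on Bob.

Yes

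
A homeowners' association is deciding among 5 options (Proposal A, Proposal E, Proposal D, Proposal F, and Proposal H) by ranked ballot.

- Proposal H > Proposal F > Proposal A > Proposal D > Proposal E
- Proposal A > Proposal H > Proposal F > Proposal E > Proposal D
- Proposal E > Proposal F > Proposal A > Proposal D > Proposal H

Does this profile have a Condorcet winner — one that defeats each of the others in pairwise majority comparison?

Head-to-head results (3 voters total):
Proposal A vs Proposal E: Proposal A wins 2–1.
Proposal A vs Proposal D: Proposal A wins 3–0.
Proposal A vs Proposal F: Proposal F wins 2–1.
Proposal A vs Proposal H: Proposal A wins 2–1.
Proposal E vs Proposal D: Proposal E wins 2–1.
Proposal E vs Proposal F: Proposal F wins 2–1.
Proposal E vs Proposal H: Proposal H wins 2–1.
Proposal D vs Proposal F: Proposal F wins 3–0.
Proposal D vs Proposal H: Proposal H wins 2–1.
Proposal F vs Proposal H: Proposal H wins 2–1.
No candidate beats all others: Proposal A beats Proposal H beats Proposal F beats Proposal A, a majority cycle.

No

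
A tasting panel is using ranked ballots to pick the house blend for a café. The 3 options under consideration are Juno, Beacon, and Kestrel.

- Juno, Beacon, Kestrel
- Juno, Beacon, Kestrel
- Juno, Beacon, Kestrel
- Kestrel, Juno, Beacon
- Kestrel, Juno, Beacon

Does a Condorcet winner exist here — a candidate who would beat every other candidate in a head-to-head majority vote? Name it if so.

Juno

Head-to-head results (5 voters total):
Juno vs Beacon: Juno wins 5–0.
Juno vs Kestrel: Juno wins 3–2.
Beacon vs Kestrel: Beacon wins 3–2.
Juno beats each rival — Beacon (5–0), Kestrel (3–2) — so Juno is the Condorcet winner.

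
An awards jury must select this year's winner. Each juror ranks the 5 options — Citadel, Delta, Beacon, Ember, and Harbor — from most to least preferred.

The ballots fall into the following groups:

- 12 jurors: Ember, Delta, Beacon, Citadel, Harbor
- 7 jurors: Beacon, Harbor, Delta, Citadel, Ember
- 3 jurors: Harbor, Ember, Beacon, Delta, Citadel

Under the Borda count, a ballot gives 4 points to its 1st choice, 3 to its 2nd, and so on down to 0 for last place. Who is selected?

Beacon

Borda scores:
  Citadel: 12·1 + 7·1 + 3·0 = 19
  Delta: 12·3 + 7·2 + 3·1 = 53
  Beacon: 12·2 + 7·4 + 3·2 = 58
  Ember: 12·4 + 7·0 + 3·3 = 57
  Harbor: 12·0 + 7·3 + 3·4 = 33
Beacon has the highest total.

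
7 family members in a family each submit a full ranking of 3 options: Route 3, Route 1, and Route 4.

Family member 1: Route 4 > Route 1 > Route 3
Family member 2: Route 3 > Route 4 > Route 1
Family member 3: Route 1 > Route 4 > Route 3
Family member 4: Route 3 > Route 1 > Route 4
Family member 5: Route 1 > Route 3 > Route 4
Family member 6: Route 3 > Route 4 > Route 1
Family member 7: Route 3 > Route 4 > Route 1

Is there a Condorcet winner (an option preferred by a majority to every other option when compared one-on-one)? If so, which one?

Head-to-head results (7 voters total):
Route 3 vs Route 1: Route 3 wins 4–3.
Route 3 vs Route 4: Route 3 wins 5–2.
Route 1 vs Route 4: Route 4 wins 4–3.
Route 3 beats each rival — Route 1 (4–3), Route 4 (5–2) — so Route 3 is the Condorcet winner.

Route 3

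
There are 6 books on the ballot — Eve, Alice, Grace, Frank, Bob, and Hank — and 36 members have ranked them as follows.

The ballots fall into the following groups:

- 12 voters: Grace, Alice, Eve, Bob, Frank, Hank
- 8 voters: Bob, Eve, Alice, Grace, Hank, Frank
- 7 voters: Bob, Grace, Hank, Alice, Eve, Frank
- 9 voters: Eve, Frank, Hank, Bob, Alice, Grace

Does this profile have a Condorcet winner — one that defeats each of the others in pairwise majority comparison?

No

Head-to-head results (36 voters total):
Eve vs Alice: Alice wins 19–17.
Eve vs Grace: Grace wins 19–17.
Eve vs Frank: Eve wins 36–0.
Eve vs Bob: Eve wins 21–15.
Eve vs Hank: Eve wins 29–7.
Alice vs Grace: Grace wins 19–17.
Alice vs Frank: Alice wins 27–9.
Alice vs Bob: Bob wins 24–12.
Alice vs Hank: Alice wins 20–16.
Grace vs Frank: Grace wins 27–9.
Grace vs Bob: Bob wins 24–12.
Grace vs Hank: Grace wins 27–9.
Frank vs Bob: Bob wins 27–9.
Frank vs Hank: Frank wins 21–15.
Bob vs Hank: Bob wins 27–9.
No candidate beats all others: Eve beats Bob beats Alice beats Eve, a majority cycle.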